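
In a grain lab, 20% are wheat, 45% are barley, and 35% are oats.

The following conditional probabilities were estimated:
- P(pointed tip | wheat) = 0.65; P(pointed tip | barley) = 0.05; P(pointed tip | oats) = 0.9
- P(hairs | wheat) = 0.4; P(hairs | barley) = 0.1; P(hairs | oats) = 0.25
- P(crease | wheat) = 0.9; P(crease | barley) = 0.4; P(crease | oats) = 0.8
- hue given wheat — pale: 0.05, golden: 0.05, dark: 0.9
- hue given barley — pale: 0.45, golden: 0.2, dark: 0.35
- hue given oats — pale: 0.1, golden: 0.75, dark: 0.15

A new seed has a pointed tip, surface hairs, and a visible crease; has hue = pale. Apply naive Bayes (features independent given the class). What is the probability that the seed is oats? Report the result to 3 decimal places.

wheat: 0.2 × 0.65 × 0.4 × 0.9 × 0.05 = 0.00234
barley: 0.45 × 0.05 × 0.1 × 0.4 × 0.45 = 0.000405
oats: 0.35 × 0.9 × 0.25 × 0.8 × 0.1 = 0.0063
P(oats | x) = 0.0063 / 0.009045 ≈ 0.697

0.697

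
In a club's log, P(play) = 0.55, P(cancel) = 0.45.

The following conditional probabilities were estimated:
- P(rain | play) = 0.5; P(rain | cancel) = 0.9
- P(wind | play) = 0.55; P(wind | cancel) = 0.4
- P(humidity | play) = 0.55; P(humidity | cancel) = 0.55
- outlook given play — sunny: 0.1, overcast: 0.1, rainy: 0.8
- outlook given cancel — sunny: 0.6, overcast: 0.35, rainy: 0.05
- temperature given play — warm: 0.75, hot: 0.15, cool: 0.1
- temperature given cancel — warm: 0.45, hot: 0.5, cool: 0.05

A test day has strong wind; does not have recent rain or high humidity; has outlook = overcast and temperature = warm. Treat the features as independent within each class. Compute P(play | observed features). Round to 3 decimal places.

play: 0.55 × (1−0.5) × 0.55 × (1−0.55) × 0.1 × 0.75 = 0.0051046875
cancel: 0.45 × (1−0.9) × 0.4 × (1−0.55) × 0.35 × 0.45 = 0.00127575
P(play | x) = 0.0051046875 / 0.0063804375 ≈ 0.800

0.800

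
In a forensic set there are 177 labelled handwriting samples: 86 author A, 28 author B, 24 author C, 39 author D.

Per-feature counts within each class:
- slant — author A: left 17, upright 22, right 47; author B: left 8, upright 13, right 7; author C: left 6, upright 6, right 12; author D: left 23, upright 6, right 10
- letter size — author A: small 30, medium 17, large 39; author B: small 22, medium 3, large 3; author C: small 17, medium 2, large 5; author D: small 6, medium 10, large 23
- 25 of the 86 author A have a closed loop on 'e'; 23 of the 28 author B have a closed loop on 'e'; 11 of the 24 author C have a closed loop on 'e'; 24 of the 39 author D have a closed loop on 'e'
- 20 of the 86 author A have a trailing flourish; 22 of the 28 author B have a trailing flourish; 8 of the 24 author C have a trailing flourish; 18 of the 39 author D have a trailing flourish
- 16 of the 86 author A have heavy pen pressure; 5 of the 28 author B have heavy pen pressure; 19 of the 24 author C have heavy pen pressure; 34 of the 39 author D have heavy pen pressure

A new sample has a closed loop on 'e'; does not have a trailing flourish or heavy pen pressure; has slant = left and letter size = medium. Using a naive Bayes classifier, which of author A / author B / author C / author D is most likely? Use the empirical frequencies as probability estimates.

author A: (86/177) × (17/86) × (17/86) × (25/86) × (66/86) × (70/86) ≈ 0.00344757
author B: (28/177) × (8/28) × (3/28) × (23/28) × (6/28) × (23/28) ≈ 0.000700185
author C: (24/177) × (6/24) × (2/24) × (11/24) × (16/24) × (5/24) ≈ 0.000179823
author D: (39/177) × (23/39) × (10/39) × (24/39) × (21/39) × (5/39) ≈ 0.00141546
Highest score → author A.

author A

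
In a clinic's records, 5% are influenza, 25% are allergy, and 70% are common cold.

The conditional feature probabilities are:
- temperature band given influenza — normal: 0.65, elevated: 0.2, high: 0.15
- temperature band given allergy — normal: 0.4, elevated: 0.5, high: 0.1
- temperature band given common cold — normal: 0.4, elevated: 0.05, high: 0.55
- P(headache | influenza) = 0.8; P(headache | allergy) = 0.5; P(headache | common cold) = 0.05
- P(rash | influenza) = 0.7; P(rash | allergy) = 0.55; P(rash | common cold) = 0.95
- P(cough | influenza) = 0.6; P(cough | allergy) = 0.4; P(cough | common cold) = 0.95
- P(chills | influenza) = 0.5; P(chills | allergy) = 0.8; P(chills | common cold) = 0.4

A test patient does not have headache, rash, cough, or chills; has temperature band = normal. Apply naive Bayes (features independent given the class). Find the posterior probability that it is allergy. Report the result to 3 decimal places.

0.774

influenza: 0.05 × 0.65 × (1−0.8) × (1−0.7) × (1−0.6) × (1−0.5) = 0.00039
allergy: 0.25 × 0.4 × (1−0.5) × (1−0.55) × (1−0.4) × (1−0.8) = 0.0027
common cold: 0.7 × 0.4 × (1−0.05) × (1−0.95) × (1−0.95) × (1−0.4) = 0.000399
P(allergy | x) = 0.0027 / 0.003489 ≈ 0.774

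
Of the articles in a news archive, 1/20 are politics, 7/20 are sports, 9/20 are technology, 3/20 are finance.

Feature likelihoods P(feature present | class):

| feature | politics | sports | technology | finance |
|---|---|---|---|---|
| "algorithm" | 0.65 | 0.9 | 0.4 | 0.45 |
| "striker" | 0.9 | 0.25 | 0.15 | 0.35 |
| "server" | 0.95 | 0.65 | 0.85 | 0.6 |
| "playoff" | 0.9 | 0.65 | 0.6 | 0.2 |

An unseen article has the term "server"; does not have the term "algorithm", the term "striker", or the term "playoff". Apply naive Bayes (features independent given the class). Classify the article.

politics: 0.05 × (1−0.65) × (1−0.9) × 0.95 × (1−0.9) = 0.00016625
sports: 0.35 × (1−0.9) × (1−0.25) × 0.65 × (1−0.65) = 0.005971875
technology: 0.45 × (1−0.4) × (1−0.15) × 0.85 × (1−0.6) = 0.07803
finance: 0.15 × (1−0.45) × (1−0.35) × 0.6 × (1−0.2) = 0.02574
Highest score → technology.

technology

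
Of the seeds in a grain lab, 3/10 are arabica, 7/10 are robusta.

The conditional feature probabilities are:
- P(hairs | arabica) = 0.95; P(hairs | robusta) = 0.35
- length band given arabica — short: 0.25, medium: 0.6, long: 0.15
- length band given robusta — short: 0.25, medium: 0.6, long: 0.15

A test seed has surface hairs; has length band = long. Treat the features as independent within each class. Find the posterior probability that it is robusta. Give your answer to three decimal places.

arabica: 0.3 × 0.95 × 0.15 = 0.04275
robusta: 0.7 × 0.35 × 0.15 = 0.03675
P(robusta | x) = 0.03675 / 0.0795 ≈ 0.462

0.462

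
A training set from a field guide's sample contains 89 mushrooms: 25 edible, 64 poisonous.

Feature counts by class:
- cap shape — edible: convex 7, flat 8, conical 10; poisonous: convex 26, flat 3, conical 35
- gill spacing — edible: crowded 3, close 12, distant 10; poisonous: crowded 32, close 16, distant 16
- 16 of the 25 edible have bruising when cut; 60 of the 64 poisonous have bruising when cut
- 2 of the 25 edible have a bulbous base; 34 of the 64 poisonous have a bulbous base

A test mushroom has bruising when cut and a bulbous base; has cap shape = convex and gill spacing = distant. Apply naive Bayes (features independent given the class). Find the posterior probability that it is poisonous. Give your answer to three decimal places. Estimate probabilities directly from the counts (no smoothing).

edible: (25/89) × (7/25) × (10/25) × (16/25) × (2/25) ≈ 0.00161079
poisonous: (64/89) × (26/64) × (16/64) × (60/64) × (34/64) ≈ 0.0363742
P(poisonous | x) = 0.0363742 / 0.03798499 ≈ 0.958

0.958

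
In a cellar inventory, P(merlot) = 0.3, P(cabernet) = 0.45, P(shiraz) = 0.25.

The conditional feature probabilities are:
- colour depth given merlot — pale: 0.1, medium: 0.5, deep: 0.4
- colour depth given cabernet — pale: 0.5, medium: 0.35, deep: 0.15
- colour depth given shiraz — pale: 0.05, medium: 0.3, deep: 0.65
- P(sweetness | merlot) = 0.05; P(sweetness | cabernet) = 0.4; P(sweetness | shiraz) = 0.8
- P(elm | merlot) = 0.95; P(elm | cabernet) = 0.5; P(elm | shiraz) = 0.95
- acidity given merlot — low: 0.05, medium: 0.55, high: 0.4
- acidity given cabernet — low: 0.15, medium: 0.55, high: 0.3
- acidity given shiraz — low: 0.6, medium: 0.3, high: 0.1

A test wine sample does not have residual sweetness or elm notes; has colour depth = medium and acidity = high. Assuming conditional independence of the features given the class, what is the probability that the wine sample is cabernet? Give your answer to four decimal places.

merlot: 0.3 × 0.5 × (1−0.05) × (1−0.95) × 0.4 = 0.00285
cabernet: 0.45 × 0.35 × (1−0.4) × (1−0.5) × 0.3 = 0.014175
shiraz: 0.25 × 0.3 × (1−0.8) × (1−0.95) × 0.1 = 0.000075
P(cabernet | x) = 0.014175 / 0.0171 ≈ 0.8289

0.8289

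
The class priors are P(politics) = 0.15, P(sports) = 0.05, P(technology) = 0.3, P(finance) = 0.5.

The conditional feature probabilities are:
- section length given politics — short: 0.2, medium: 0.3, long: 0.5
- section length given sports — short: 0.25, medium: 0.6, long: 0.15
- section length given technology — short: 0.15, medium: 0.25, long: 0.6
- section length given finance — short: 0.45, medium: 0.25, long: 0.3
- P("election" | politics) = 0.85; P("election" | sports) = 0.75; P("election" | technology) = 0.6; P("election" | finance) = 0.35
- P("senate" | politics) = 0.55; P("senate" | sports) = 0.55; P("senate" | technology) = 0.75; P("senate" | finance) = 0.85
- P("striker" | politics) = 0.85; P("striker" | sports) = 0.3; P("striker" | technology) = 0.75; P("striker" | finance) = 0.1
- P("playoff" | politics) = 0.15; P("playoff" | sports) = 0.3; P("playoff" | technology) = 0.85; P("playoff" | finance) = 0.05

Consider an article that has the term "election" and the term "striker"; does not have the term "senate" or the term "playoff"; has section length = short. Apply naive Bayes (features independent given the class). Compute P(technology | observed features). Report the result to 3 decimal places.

0.069

politics: 0.15 × 0.2 × 0.85 × (1−0.55) × 0.85 × (1−0.15) = 0.0082906875
sports: 0.05 × 0.25 × 0.75 × (1−0.55) × 0.3 × (1−0.3) = 0.0008859375
technology: 0.3 × 0.15 × 0.6 × (1−0.75) × 0.75 × (1−0.85) = 0.000759375
finance: 0.5 × 0.45 × 0.35 × (1−0.85) × 0.1 × (1−0.05) = 0.0011221875
P(technology | x) = 0.000759375 / 0.0110581875 ≈ 0.069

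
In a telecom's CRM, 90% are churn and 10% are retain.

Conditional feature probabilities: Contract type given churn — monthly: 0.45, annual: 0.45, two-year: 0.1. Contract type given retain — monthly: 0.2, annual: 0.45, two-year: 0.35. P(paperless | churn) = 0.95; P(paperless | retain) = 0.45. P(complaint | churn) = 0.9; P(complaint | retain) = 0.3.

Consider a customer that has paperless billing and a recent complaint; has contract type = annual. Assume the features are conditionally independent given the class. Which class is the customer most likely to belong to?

churn

churn: 0.9 × 0.45 × 0.95 × 0.9 = 0.346275
retain: 0.1 × 0.45 × 0.45 × 0.3 = 0.006075
Highest score → churn.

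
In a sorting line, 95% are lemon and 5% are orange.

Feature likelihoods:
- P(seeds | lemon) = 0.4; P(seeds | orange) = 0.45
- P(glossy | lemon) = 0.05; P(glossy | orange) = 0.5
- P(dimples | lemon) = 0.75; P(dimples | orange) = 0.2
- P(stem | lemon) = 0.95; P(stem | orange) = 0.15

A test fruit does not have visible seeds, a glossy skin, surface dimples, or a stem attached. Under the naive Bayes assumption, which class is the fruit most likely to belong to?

orange

lemon: 0.95 × (1−0.4) × (1−0.05) × (1−0.75) × (1−0.95) = 0.00676875
orange: 0.05 × (1−0.45) × (1−0.5) × (1−0.2) × (1−0.15) = 0.00935
Highest score → orange.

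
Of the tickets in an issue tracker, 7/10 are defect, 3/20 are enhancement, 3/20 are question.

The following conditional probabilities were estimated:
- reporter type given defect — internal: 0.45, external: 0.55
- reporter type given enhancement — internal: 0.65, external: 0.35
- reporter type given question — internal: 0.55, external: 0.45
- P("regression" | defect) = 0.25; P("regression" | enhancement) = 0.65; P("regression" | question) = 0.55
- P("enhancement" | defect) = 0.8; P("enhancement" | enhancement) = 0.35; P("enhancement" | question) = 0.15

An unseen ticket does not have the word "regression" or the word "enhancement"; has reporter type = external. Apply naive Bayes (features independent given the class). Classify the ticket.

defect: 0.7 × 0.55 × (1−0.25) × (1−0.8) = 0.05775
enhancement: 0.15 × 0.35 × (1−0.65) × (1−0.35) = 0.01194375
question: 0.15 × 0.45 × (1−0.55) × (1−0.15) = 0.02581875
Highest score → defect.

defect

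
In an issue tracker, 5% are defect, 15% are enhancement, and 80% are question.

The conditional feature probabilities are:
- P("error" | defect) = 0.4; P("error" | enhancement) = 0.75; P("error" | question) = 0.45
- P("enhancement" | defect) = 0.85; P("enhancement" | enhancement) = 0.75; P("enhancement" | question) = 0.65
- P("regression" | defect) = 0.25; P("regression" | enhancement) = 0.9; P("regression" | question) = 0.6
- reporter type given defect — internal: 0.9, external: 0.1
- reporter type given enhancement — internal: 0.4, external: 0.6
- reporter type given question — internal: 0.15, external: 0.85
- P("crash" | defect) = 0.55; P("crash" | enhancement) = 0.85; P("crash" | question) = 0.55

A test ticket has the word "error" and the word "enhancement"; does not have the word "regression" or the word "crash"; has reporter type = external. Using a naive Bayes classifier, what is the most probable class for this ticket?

defect: 0.05 × 0.4 × 0.85 × (1−0.25) × 0.1 × (1−0.55) = 0.00057375
enhancement: 0.15 × 0.75 × 0.75 × (1−0.9) × 0.6 × (1−0.85) = 0.000759375
question: 0.8 × 0.45 × 0.65 × (1−0.6) × 0.85 × (1−0.55) = 0.035802
Highest score → question.

question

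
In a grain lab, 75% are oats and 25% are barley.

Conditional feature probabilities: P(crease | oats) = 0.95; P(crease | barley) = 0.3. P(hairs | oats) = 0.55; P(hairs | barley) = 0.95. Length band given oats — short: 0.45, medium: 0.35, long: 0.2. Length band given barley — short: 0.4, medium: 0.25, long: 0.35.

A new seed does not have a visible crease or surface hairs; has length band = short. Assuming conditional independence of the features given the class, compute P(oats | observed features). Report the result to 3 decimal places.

0.685

oats: 0.75 × (1−0.95) × (1−0.55) × 0.45 = 0.00759375
barley: 0.25 × (1−0.3) × (1−0.95) × 0.4 = 0.0035
P(oats | x) = 0.00759375 / 0.01109375 ≈ 0.685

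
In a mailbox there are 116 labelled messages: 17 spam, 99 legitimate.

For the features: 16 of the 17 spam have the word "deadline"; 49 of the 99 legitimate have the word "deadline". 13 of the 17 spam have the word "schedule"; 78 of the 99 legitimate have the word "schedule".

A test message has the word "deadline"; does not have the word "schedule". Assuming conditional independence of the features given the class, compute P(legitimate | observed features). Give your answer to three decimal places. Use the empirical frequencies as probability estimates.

0.734

spam: (17/116) × (16/17) × (4/17) ≈ 0.0324544
legitimate: (99/116) × (49/99) × (21/99) ≈ 0.0896029
P(legitimate | x) = 0.0896029 / 0.1220573 ≈ 0.734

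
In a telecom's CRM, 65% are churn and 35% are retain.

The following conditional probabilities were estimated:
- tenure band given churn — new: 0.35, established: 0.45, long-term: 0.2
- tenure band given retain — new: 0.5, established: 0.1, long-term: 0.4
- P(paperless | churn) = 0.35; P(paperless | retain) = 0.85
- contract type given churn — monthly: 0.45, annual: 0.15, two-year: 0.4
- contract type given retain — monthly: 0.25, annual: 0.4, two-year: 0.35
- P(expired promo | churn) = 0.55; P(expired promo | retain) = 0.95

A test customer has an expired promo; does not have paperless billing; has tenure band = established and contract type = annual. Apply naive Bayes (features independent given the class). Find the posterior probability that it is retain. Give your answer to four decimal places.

0.1128

churn: 0.65 × 0.45 × (1−0.35) × 0.15 × 0.55 = 0.0156853125
retain: 0.35 × 0.1 × (1−0.85) × 0.4 × 0.95 = 0.001995
P(retain | x) = 0.001995 / 0.0176803125 ≈ 0.1128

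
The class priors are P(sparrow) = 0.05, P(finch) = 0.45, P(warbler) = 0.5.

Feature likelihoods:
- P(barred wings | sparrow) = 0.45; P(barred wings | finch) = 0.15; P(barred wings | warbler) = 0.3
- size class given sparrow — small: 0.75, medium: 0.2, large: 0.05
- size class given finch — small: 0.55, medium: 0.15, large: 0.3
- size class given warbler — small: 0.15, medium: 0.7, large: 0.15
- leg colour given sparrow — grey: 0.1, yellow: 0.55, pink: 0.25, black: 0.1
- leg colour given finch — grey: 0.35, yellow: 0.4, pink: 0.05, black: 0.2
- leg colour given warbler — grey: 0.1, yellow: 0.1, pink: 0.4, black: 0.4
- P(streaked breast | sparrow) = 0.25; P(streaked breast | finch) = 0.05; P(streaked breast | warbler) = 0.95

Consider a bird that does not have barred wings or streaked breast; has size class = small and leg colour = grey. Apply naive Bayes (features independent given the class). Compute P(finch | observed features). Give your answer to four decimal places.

0.9748

sparrow: 0.05 × (1−0.45) × 0.75 × 0.1 × (1−0.25) = 0.001546875
finch: 0.45 × (1−0.15) × 0.55 × 0.35 × (1−0.05) = 0.0699496875
warbler: 0.5 × (1−0.3) × 0.15 × 0.1 × (1−0.95) = 0.0002625
P(finch | x) = 0.0699496875 / 0.0717590625 ≈ 0.9748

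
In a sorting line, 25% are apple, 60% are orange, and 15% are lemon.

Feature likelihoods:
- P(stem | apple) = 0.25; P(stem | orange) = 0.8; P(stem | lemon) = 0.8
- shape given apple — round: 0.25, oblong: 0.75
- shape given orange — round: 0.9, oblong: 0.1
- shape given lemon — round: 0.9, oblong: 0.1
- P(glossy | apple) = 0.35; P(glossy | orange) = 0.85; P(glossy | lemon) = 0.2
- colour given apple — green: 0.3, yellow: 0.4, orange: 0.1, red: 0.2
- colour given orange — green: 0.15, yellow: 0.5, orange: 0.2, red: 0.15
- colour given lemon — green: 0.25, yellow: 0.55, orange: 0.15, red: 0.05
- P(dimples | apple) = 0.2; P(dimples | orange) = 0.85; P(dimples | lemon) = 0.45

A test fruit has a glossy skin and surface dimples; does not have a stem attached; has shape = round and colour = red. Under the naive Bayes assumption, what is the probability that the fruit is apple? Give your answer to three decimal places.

apple: 0.25 × (1−0.25) × 0.25 × 0.35 × 0.2 × 0.2 = 0.00065625
orange: 0.6 × (1−0.8) × 0.9 × 0.85 × 0.15 × 0.85 = 0.0117045
lemon: 0.15 × (1−0.8) × 0.9 × 0.2 × 0.05 × 0.45 = 0.0001215
P(apple | x) = 0.00065625 / 0.01248225 ≈ 0.053

0.053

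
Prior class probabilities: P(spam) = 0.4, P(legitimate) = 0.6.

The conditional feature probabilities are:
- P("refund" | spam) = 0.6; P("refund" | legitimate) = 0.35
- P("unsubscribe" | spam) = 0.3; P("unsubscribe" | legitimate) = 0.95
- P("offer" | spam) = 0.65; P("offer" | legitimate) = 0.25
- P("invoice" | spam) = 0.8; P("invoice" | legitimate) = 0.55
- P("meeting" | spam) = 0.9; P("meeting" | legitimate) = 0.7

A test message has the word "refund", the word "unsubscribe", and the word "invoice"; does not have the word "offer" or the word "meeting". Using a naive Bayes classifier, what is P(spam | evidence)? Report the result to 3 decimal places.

spam: 0.4 × 0.6 × 0.3 × (1−0.65) × 0.8 × (1−0.9) = 0.002016
legitimate: 0.6 × 0.35 × 0.95 × (1−0.25) × 0.55 × (1−0.7) = 0.024688125
P(spam | x) = 0.002016 / 0.026704125 ≈ 0.075

0.075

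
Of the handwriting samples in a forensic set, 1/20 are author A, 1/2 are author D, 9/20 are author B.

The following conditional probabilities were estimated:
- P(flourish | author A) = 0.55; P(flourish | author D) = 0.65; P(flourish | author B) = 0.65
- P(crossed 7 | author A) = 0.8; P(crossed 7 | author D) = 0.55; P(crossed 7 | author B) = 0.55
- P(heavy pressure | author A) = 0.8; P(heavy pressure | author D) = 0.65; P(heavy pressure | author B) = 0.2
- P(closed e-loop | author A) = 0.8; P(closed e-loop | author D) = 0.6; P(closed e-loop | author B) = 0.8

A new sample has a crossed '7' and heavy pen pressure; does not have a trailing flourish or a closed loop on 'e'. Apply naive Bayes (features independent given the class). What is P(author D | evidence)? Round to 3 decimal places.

0.798

author A: 0.05 × (1−0.55) × 0.8 × 0.8 × (1−0.8) = 0.00288
author D: 0.5 × (1−0.65) × 0.55 × 0.65 × (1−0.6) = 0.025025
author B: 0.45 × (1−0.65) × 0.55 × 0.2 × (1−0.8) = 0.003465
P(author D | x) = 0.025025 / 0.03137 ≈ 0.798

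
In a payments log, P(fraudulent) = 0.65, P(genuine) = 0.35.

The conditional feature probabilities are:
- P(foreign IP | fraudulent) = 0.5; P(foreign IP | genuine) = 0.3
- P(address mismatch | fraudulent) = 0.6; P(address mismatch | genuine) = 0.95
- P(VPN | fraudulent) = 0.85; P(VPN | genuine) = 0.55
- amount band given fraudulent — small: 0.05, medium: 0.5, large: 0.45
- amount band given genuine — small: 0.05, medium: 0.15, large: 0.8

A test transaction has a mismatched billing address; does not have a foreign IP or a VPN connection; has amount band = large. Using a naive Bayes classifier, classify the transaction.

genuine

fraudulent: 0.65 × (1−0.5) × 0.6 × (1−0.85) × 0.45 = 0.0131625
genuine: 0.35 × (1−0.3) × 0.95 × (1−0.55) × 0.8 = 0.08379
Highest score → genuine.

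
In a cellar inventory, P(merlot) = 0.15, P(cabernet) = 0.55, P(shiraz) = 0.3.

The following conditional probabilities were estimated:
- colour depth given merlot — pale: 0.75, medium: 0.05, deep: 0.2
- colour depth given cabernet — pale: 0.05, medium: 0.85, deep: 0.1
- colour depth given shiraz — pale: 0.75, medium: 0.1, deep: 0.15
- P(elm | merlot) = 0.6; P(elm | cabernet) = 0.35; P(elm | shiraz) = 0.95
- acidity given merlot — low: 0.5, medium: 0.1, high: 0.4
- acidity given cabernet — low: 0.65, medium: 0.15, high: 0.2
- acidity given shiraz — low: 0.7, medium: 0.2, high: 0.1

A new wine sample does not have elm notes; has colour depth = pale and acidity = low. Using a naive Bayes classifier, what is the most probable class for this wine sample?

merlot: 0.15 × 0.75 × (1−0.6) × 0.5 = 0.0225
cabernet: 0.55 × 0.05 × (1−0.35) × 0.65 = 0.01161875
shiraz: 0.3 × 0.75 × (1−0.95) × 0.7 = 0.007875
Highest score → merlot.

merlot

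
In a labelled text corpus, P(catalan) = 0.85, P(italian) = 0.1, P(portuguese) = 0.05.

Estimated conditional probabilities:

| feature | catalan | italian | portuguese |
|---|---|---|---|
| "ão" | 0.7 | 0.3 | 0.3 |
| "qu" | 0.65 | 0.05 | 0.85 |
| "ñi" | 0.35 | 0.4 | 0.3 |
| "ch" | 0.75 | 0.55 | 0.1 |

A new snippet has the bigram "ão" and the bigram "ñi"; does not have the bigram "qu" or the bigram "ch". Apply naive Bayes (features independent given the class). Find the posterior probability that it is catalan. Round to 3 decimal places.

catalan: 0.85 × 0.7 × (1−0.65) × 0.35 × (1−0.75) = 0.018221875
italian: 0.1 × 0.3 × (1−0.05) × 0.4 × (1−0.55) = 0.00513
portuguese: 0.05 × 0.3 × (1−0.85) × 0.3 × (1−0.1) = 0.0006075
P(catalan | x) = 0.018221875 / 0.023959375 ≈ 0.761

0.761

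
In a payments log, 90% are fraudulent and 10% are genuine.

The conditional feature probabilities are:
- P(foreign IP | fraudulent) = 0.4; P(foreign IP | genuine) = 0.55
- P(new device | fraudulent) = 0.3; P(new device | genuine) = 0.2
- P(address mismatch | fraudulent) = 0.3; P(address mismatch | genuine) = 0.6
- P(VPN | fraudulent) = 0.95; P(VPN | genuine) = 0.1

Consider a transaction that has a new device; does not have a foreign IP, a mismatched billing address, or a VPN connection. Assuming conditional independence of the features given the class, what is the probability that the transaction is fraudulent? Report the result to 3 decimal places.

fraudulent: 0.9 × (1−0.4) × 0.3 × (1−0.3) × (1−0.95) = 0.00567
genuine: 0.1 × (1−0.55) × 0.2 × (1−0.6) × (1−0.1) = 0.00324
P(fraudulent | x) = 0.00567 / 0.00891 ≈ 0.636

0.636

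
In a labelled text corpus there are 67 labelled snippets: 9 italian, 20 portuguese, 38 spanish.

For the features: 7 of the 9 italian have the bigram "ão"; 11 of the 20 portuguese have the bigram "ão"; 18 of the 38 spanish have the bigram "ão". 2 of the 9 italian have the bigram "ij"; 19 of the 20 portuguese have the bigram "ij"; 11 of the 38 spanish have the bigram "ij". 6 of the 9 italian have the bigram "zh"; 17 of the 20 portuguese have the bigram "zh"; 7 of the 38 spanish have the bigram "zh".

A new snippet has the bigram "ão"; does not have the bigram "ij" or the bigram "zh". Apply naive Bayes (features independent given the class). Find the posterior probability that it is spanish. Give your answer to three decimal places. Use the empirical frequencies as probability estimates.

0.846

italian: (9/67) × (7/9) × (7/9) × (3/9) ≈ 0.0270868
portuguese: (20/67) × (11/20) × (1/20) × (3/20) ≈ 0.00123134
spanish: (38/67) × (18/38) × (27/38) × (31/38) ≈ 0.155724
P(spanish | x) = 0.155724 / 0.18404214 ≈ 0.846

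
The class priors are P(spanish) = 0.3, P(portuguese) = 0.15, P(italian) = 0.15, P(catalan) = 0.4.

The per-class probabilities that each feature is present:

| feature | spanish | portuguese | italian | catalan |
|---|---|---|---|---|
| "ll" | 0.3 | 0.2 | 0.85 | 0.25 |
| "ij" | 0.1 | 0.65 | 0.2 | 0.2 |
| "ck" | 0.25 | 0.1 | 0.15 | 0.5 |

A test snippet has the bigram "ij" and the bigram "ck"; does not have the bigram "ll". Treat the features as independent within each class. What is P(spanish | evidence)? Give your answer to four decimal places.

0.1201

spanish: 0.3 × (1−0.3) × 0.1 × 0.25 = 0.00525
portuguese: 0.15 × (1−0.2) × 0.65 × 0.1 = 0.0078
italian: 0.15 × (1−0.85) × 0.2 × 0.15 = 0.000675
catalan: 0.4 × (1−0.25) × 0.2 × 0.5 = 0.03
P(spanish | x) = 0.00525 / 0.043725 ≈ 0.1201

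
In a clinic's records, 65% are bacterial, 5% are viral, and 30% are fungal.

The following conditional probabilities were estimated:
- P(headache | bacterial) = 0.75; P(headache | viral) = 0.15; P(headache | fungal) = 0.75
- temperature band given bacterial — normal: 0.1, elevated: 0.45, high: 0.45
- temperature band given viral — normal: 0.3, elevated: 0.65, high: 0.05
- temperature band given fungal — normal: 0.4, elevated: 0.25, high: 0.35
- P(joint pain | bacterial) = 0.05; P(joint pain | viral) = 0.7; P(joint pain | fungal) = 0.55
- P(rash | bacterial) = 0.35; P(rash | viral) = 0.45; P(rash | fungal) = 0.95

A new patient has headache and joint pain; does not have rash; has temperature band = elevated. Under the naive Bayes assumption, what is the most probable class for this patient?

bacterial: 0.65 × 0.75 × 0.45 × 0.05 × (1−0.35) = 0.0071296875
viral: 0.05 × 0.15 × 0.65 × 0.7 × (1−0.45) = 0.001876875
fungal: 0.3 × 0.75 × 0.25 × 0.55 × (1−0.95) = 0.001546875
Highest score → bacterial.

bacterial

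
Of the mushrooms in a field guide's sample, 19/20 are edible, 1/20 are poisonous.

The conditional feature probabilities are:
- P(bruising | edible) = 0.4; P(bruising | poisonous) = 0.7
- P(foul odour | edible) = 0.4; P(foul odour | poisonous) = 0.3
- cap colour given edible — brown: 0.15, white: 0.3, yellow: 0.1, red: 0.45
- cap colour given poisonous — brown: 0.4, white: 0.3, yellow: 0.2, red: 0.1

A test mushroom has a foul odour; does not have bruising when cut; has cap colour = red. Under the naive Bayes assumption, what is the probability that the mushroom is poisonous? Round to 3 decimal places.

edible: 0.95 × (1−0.4) × 0.4 × 0.45 = 0.1026
poisonous: 0.05 × (1−0.7) × 0.3 × 0.1 = 0.00045
P(poisonous | x) = 0.00045 / 0.10305 ≈ 0.004

0.004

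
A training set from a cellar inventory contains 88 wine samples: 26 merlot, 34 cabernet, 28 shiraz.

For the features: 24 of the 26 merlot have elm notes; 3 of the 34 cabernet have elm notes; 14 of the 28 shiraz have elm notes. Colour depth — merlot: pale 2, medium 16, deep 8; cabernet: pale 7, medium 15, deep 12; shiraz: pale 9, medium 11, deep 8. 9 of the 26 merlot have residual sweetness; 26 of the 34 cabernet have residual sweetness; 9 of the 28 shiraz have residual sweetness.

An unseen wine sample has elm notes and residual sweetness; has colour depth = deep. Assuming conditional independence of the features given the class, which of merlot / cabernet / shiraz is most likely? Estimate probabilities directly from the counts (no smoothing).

merlot: (26/88) × (24/26) × (8/26) × (9/26) ≈ 0.0290479
cabernet: (34/88) × (3/34) × (12/34) × (26/34) ≈ 0.00920101
shiraz: (28/88) × (14/28) × (8/28) × (9/28) ≈ 0.0146104
Highest score → merlot.

merlot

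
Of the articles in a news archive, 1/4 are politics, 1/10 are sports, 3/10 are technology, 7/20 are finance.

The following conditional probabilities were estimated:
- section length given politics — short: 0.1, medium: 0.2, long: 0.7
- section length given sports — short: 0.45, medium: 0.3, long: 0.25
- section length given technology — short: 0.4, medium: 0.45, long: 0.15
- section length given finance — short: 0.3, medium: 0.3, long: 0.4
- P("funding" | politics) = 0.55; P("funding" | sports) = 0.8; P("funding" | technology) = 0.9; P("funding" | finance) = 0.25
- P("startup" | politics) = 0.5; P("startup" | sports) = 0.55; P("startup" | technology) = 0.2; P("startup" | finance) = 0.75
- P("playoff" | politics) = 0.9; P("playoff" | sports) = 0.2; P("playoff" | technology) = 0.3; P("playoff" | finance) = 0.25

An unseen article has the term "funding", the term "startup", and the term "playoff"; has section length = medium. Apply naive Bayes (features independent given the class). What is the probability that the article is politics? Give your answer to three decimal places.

politics: 0.25 × 0.2 × 0.55 × 0.5 × 0.9 = 0.012375
sports: 0.1 × 0.3 × 0.8 × 0.55 × 0.2 = 0.00264
technology: 0.3 × 0.45 × 0.9 × 0.2 × 0.3 = 0.00729
finance: 0.35 × 0.3 × 0.25 × 0.75 × 0.25 = 0.004921875
P(politics | x) = 0.012375 / 0.027226875 ≈ 0.455

0.455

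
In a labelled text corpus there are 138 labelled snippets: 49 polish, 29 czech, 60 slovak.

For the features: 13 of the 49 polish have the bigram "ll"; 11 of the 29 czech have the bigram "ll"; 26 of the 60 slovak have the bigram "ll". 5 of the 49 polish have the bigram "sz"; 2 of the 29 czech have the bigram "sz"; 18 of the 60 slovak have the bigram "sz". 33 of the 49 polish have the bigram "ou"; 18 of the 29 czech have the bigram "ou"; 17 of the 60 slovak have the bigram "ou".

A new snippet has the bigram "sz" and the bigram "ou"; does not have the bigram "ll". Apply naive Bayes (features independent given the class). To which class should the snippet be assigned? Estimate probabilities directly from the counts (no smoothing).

slovak

polish: (49/138) × (36/49) × (5/49) × (33/49) ≈ 0.0179273
czech: (29/138) × (18/29) × (2/29) × (18/29) ≈ 0.00558342
slovak: (60/138) × (34/60) × (18/60) × (17/60) ≈ 0.020942
Highest score → slovak.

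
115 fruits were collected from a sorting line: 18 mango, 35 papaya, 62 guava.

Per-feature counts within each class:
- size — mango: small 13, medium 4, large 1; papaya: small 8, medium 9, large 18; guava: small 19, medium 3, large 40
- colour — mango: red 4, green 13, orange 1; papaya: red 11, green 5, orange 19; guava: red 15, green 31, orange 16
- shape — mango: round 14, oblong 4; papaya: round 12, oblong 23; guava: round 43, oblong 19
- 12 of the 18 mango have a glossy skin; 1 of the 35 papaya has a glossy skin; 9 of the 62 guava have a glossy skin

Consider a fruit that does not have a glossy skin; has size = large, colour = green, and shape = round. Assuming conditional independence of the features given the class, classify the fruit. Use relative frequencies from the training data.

mango: (18/115) × (1/18) × (13/18) × (14/18) × (6/18) ≈ 0.0016282
papaya: (35/115) × (18/35) × (5/35) × (12/35) × (34/35) ≈ 0.00744733
guava: (62/115) × (40/62) × (31/62) × (43/62) × (53/62) ≈ 0.103108
Highest score → guava.

guava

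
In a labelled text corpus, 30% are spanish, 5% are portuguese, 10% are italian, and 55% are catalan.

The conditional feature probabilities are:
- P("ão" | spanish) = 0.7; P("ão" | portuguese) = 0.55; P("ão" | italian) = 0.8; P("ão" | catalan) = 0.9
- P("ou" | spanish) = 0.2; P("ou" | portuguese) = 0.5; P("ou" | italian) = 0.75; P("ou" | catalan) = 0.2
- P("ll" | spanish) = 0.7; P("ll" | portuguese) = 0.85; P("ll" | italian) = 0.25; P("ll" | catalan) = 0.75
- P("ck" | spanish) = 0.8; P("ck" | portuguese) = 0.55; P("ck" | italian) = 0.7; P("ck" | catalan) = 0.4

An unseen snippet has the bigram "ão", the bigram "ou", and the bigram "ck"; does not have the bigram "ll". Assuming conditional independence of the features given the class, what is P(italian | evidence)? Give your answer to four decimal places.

spanish: 0.3 × 0.7 × 0.2 × (1−0.7) × 0.8 = 0.01008
portuguese: 0.05 × 0.55 × 0.5 × (1−0.85) × 0.55 = 0.001134375
italian: 0.1 × 0.8 × 0.75 × (1−0.25) × 0.7 = 0.0315
catalan: 0.55 × 0.9 × 0.2 × (1−0.75) × 0.4 = 0.0099
P(italian | x) = 0.0315 / 0.052614375 ≈ 0.5987

0.5987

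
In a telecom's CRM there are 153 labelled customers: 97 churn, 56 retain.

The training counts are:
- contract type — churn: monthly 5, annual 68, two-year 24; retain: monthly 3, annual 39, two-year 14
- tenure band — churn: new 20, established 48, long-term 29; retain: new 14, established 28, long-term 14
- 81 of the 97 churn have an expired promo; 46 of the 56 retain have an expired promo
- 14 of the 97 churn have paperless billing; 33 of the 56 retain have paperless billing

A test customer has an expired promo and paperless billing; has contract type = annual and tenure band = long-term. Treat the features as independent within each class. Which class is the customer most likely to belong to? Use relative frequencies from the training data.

churn: (97/153) × (68/97) × (29/97) × (81/97) × (14/97) ≈ 0.0160145
retain: (56/153) × (39/56) × (14/56) × (46/56) × (33/56) ≈ 0.0308467
Highest score → retain.

retain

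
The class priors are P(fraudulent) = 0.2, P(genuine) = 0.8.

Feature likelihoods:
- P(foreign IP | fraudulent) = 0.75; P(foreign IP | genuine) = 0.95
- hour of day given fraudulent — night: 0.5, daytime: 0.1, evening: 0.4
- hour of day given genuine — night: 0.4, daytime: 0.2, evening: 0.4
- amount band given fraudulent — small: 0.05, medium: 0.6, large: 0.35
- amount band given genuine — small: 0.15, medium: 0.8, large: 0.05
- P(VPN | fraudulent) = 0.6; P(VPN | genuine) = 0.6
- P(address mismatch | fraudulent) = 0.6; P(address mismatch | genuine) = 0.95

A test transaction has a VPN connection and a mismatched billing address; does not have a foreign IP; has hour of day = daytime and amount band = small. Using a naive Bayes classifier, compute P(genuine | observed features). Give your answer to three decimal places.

fraudulent: 0.2 × (1−0.75) × 0.1 × 0.05 × 0.6 × 0.6 = 0.00009
genuine: 0.8 × (1−0.95) × 0.2 × 0.15 × 0.6 × 0.95 = 0.000684
P(genuine | x) = 0.000684 / 0.000774 ≈ 0.884

0.884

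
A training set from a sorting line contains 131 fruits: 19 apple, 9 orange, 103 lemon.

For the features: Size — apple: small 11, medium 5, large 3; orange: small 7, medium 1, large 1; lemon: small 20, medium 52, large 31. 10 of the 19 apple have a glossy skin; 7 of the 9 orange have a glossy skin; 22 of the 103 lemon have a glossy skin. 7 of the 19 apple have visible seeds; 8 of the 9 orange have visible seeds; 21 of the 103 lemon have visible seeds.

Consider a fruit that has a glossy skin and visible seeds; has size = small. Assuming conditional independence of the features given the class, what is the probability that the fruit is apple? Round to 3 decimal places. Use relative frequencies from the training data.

0.272

apple: (19/131) × (11/19) × (10/19) × (7/19) ≈ 0.0162822
orange: (9/131) × (7/9) × (7/9) × (8/9) ≈ 0.0369428
lemon: (103/131) × (20/103) × (22/103) × (21/103) ≈ 0.00664854
P(apple | x) = 0.0162822 / 0.05987354 ≈ 0.272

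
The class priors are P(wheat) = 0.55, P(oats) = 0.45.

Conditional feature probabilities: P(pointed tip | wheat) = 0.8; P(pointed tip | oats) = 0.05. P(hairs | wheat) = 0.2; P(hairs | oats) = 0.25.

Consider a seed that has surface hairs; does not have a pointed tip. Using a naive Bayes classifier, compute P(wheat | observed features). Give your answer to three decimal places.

0.171

wheat: 0.55 × (1−0.8) × 0.2 = 0.022
oats: 0.45 × (1−0.05) × 0.25 = 0.106875
P(wheat | x) = 0.022 / 0.128875 ≈ 0.171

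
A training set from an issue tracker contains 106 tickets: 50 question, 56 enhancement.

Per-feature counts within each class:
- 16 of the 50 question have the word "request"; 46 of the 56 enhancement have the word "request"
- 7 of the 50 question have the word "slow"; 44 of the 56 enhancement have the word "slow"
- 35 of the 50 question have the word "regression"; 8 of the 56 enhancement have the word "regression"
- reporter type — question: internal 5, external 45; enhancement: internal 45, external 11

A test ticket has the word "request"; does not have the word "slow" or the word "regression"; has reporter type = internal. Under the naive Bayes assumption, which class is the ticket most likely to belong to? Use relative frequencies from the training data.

question: (50/106) × (16/50) × (43/50) × (15/50) × (5/50) ≈ 0.00389434
enhancement: (56/106) × (46/56) × (12/56) × (48/56) × (45/56) ≈ 0.0640506
Highest score → enhancement.

enhancement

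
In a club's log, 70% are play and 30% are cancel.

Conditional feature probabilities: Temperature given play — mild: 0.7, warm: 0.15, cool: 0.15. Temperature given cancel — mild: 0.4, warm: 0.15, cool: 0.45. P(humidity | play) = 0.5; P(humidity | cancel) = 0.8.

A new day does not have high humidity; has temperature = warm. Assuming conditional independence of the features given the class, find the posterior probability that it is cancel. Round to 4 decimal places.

play: 0.7 × 0.15 × (1−0.5) = 0.0525
cancel: 0.3 × 0.15 × (1−0.8) = 0.009
P(cancel | x) = 0.009 / 0.0615 ≈ 0.1463

0.1463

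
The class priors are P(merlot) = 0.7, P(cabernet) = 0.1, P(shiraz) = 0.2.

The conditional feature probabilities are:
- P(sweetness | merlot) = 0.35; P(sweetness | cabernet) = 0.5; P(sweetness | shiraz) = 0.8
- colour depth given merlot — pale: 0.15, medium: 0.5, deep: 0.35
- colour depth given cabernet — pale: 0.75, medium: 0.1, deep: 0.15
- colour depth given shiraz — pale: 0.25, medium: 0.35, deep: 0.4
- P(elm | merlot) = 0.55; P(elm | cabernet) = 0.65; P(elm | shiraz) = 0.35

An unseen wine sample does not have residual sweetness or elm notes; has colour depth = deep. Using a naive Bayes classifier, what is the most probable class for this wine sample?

merlot

merlot: 0.7 × (1−0.35) × 0.35 × (1−0.55) = 0.0716625
cabernet: 0.1 × (1−0.5) × 0.15 × (1−0.65) = 0.002625
shiraz: 0.2 × (1−0.8) × 0.4 × (1−0.35) = 0.0104
Highest score → merlot.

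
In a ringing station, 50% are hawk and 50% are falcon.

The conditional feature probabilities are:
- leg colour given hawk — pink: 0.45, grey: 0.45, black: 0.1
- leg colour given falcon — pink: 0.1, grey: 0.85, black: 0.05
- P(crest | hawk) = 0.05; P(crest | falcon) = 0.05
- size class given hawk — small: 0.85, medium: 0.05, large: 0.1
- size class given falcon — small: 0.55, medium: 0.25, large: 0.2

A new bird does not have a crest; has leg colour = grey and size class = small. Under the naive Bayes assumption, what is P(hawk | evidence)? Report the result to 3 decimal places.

0.450

hawk: 0.5 × 0.45 × (1−0.05) × 0.85 = 0.1816875
falcon: 0.5 × 0.85 × (1−0.05) × 0.55 = 0.2220625
P(hawk | x) = 0.1816875 / 0.40375 ≈ 0.450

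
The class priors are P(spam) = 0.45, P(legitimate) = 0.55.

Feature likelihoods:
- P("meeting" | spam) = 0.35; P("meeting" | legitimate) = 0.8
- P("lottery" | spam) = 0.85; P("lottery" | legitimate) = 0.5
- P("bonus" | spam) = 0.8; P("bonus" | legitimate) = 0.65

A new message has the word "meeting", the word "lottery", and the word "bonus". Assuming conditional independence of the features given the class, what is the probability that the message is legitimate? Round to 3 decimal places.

spam: 0.45 × 0.35 × 0.85 × 0.8 = 0.1071
legitimate: 0.55 × 0.8 × 0.5 × 0.65 = 0.143
P(legitimate | x) = 0.143 / 0.2501 ≈ 0.572

0.572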